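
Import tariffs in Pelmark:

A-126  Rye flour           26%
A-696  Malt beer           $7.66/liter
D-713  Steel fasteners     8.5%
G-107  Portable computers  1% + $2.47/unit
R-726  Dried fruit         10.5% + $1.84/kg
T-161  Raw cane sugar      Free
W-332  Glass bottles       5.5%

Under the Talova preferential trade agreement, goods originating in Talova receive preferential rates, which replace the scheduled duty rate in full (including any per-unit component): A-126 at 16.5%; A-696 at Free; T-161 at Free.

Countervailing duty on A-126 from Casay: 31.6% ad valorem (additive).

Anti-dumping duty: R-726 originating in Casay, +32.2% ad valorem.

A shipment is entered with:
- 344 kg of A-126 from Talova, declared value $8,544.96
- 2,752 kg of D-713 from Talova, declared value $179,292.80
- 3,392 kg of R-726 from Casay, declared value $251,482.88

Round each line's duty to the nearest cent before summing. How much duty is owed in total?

Line 1 (A-126, Talova, 344 kg, $8,544.96):
Base rate for A-126 is 26%.
Origin Talova qualifies under the Pelmark–Talova agreement and A-126 is covered: preferential rate 16.5% applies instead.
The additional-duty order on A-126 targets Casay, not Talova; it does not apply.
Duty = $8,544.96 × 16.5% = $1,409.92.
Line 2 (D-713, Talova, 2,752 kg, $179,292.80):
Base rate for D-713 is 8.5%.
Origin Talova is the FTA partner but D-713 is not on the preference list; base rate stands.
Duty = $179,292.80 × 8.5% = $15,239.89.
Line 3 (R-726, Casay, 3,392 kg, $251,482.88):
Base rate for R-726 is 10.5% + $1.84/kg.
Additional duty on R-726 from Casay: +32.2%. Applied ad valorem rate: 10.5% + 32.2% = 42.7%.
Duty = $251,482.88 × 42.7% + 3,392 × $1.84 = $113,624.47.
Total = $1,409.92 + $15,239.89 + $113,624.47 = $130,274.28.

$130,274.28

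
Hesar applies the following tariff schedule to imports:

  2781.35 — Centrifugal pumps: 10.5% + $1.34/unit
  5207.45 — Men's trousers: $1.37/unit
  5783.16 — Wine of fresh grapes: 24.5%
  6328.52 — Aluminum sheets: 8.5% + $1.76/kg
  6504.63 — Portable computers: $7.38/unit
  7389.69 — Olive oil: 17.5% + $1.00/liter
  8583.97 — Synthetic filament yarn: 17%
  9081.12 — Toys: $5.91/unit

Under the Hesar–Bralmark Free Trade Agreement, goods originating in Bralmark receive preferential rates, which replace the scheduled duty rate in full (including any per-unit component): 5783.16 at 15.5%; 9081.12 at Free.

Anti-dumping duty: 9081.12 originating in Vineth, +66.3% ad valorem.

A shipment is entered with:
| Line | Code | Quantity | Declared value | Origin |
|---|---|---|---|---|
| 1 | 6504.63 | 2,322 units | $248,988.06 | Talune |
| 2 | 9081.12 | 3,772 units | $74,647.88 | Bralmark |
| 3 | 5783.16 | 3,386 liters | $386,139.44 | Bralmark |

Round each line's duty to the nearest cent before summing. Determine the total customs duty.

Line 1 (6504.63, Talune, 2,322 units, $248,988.06):
Base rate for 6504.63 is $7.38/unit.
Duty = 2,322 × $7.38 = $17,136.36.
Line 2 (9081.12, Bralmark, 3,772 units, $74,647.88):
Base rate for 9081.12 is $5.91/unit.
Origin Bralmark qualifies under the Hesar–Bralmark agreement and 9081.12 is covered: preferential rate Free applies instead.
The additional-duty order on 9081.12 targets Vineth, not Bralmark; it does not apply.
Duty = $74,647.88 × 0% = $0.00.
Line 3 (5783.16, Bralmark, 3,386 liters, $386,139.44):
Base rate for 5783.16 is 24.5%.
Origin Bralmark qualifies under the Hesar–Bralmark agreement and 5783.16 is covered: preferential rate 15.5% applies instead.
Duty = $386,139.44 × 15.5% = $59,851.61.
Total = $17,136.36 + $0.00 + $59,851.61 = $76,987.97.

$76,987.97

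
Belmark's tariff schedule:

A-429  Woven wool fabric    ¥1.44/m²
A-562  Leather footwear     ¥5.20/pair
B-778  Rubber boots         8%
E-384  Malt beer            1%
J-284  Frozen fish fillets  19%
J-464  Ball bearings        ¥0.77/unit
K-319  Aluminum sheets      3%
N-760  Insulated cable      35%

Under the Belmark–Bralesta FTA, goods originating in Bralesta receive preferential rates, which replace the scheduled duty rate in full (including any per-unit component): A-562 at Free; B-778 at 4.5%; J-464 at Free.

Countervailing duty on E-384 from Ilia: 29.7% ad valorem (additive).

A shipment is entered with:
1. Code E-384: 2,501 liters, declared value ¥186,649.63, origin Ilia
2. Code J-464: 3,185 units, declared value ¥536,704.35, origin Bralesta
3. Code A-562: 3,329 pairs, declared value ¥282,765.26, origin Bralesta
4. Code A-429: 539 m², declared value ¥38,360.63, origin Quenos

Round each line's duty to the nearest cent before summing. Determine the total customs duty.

¥58,077.60

Line 1 (E-384, Ilia, 2,501 liters, ¥186,649.63):
Base rate for E-384 is 1%.
Additional duty on E-384 from Ilia: +29.7%. Applied ad valorem rate: 1% + 29.7% = 30.7%.
Duty = ¥186,649.63 × 30.7% = ¥57,301.44.
Line 2 (J-464, Bralesta, 3,185 units, ¥536,704.35):
Base rate for J-464 is ¥0.77/unit.
Origin Bralesta qualifies under the Belmark–Bralesta agreement and J-464 is covered: preferential rate Free applies instead.
Duty = ¥536,704.35 × 0% = ¥0.00.
Line 3 (A-562, Bralesta, 3,329 pairs, ¥282,765.26):
Base rate for A-562 is ¥5.20/pair.
Origin Bralesta qualifies under the Belmark–Bralesta agreement and A-562 is covered: preferential rate Free applies instead.
Duty = ¥282,765.26 × 0% = ¥0.00.
Line 4 (A-429, Quenos, 539 m², ¥38,360.63):
Base rate for A-429 is ¥1.44/m².
Duty = 539 × ¥1.44 = ¥776.16.
Total = ¥57,301.44 + ¥0.00 + ¥0.00 + ¥776.16 = ¥58,077.60.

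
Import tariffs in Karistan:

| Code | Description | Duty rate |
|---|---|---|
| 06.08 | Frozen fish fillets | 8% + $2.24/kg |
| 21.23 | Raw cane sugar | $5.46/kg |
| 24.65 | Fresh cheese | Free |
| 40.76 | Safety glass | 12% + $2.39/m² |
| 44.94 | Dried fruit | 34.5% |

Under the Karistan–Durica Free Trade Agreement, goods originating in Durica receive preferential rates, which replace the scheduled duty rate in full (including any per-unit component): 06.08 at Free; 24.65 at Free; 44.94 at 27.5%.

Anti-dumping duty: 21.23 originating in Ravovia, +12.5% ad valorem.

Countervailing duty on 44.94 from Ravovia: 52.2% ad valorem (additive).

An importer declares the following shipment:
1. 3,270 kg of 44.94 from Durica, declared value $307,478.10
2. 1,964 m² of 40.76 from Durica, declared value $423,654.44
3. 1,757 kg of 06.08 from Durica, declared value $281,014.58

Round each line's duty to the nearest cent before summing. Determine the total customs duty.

$140,088.97

Line 1 (44.94, Durica, 3,270 kg, $307,478.10):
Base rate for 44.94 is 34.5%.
Origin Durica qualifies under the Karistan–Durica agreement and 44.94 is covered: preferential rate 27.5% applies instead.
The additional-duty order on 44.94 targets Ravovia, not Durica; it does not apply.
Duty = $307,478.10 × 27.5% = $84,556.48.
Line 2 (40.76, Durica, 1,964 m², $423,654.44):
Base rate for 40.76 is 12% + $2.39/m².
Origin Durica is the FTA partner but 40.76 is not on the preference list; base rate stands.
Duty = $423,654.44 × 12% + 1,964 × $2.39 = $55,532.49.
Line 3 (06.08, Durica, 1,757 kg, $281,014.58):
Base rate for 06.08 is 8% + $2.24/kg.
Origin Durica qualifies under the Karistan–Durica agreement and 06.08 is covered: preferential rate Free applies instead.
Duty = $281,014.58 × 0% = $0.00.
Total = $84,556.48 + $55,532.49 + $0.00 = $140,088.97.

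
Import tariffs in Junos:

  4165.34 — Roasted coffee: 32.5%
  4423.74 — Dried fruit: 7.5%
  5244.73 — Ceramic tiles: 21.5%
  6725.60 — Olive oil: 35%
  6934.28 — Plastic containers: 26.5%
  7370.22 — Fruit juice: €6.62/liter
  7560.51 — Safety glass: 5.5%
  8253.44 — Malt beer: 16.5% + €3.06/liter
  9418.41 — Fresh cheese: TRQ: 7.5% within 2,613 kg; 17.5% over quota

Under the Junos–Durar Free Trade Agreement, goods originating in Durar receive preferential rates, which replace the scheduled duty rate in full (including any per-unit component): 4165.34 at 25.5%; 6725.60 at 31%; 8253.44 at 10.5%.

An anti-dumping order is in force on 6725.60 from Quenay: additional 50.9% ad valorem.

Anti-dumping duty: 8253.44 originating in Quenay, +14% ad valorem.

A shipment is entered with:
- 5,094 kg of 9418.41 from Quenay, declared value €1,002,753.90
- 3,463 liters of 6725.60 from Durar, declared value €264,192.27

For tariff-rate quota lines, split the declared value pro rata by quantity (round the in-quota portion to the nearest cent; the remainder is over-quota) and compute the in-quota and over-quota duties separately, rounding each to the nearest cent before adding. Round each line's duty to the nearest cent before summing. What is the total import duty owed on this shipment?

€205,944.63

Line 1 (9418.41, Quenay, 5,094 kg, €1,002,753.90):
Code 9418.41 is under a tariff-rate quota (threshold 2,613 kg). In-quota: 2,613 kg at 7.5%; over-quota: 2,481 kg at 17.5%.
Pro-rata value split: in-quota = €1,002,753.90 × 2,613/5,094 = €514,369.05; over-quota = €1,002,753.90 − €514,369.05 = €488,384.85.
In-quota duty = €514,369.05 × 7.5% = €38,577.68. Over-quota duty = €488,384.85 × 17.5% = €85,467.35.
Line duty = €38,577.68 + €85,467.35 = €124,045.03.
Line 2 (6725.60, Durar, 3,463 liters, €264,192.27):
Base rate for 6725.60 is 35%.
Origin Durar qualifies under the Junos–Durar agreement and 6725.60 is covered: preferential rate 31% applies instead.
The additional-duty order on 6725.60 targets Quenay, not Durar; it does not apply.
Duty = €264,192.27 × 31% = €81,899.60.
Total = €124,045.03 + €81,899.60 = €205,944.63.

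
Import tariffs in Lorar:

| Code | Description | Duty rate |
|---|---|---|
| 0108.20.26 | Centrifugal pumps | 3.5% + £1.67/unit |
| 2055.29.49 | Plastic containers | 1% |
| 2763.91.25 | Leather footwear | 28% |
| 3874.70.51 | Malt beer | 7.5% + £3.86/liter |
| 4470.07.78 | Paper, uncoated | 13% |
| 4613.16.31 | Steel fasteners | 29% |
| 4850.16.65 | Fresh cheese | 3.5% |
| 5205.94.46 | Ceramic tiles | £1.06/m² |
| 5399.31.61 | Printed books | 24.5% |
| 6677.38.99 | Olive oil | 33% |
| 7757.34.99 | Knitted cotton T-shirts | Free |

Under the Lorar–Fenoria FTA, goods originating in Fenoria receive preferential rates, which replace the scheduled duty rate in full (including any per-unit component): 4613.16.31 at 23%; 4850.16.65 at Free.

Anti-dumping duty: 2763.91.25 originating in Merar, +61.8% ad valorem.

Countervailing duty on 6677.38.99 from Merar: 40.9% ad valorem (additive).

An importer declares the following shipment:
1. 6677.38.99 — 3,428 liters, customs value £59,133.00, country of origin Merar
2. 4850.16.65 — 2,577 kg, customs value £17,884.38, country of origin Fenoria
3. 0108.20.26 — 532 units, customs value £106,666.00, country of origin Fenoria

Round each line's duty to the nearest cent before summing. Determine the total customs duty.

£48,321.04

Line 1 (6677.38.99, Merar, 3,428 liters, £59,133.00):
Base rate for 6677.38.99 is 33%.
Additional duty on 6677.38.99 from Merar: +40.9%. Applied ad valorem rate: 33% + 40.9% = 73.9%.
Duty = £59,133.00 × 73.9% = £43,699.29.
Line 2 (4850.16.65, Fenoria, 2,577 kg, £17,884.38):
Base rate for 4850.16.65 is 3.5%.
Origin Fenoria qualifies under the Lorar–Fenoria agreement and 4850.16.65 is covered: preferential rate Free applies instead.
Duty = £17,884.38 × 0% = £0.00.
Line 3 (0108.20.26, Fenoria, 532 units, £106,666.00):
Base rate for 0108.20.26 is 3.5% + £1.67/unit.
Origin Fenoria is the FTA partner but 0108.20.26 is not on the preference list; base rate stands.
Duty = £106,666.00 × 3.5% + 532 × £1.67 = £4,621.75.
Total = £43,699.29 + £0.00 + £4,621.75 = £48,321.04.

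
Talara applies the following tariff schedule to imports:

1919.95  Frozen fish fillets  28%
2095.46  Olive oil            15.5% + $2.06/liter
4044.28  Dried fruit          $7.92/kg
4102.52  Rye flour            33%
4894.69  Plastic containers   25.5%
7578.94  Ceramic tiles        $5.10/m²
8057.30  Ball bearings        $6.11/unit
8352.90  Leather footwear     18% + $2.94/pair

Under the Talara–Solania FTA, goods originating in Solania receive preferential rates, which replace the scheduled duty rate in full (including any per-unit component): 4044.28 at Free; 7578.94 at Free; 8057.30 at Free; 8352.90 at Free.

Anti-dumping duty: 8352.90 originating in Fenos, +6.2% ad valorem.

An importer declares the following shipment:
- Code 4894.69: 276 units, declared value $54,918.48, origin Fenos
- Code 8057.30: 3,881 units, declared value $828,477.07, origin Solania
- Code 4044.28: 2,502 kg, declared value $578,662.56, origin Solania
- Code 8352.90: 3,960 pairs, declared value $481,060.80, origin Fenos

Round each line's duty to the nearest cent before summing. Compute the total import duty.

$142,063.32

Line 1 (4894.69, Fenos, 276 units, $54,918.48):
Base rate for 4894.69 is 25.5%.
Duty = $54,918.48 × 25.5% = $14,004.21.
Line 2 (8057.30, Solania, 3,881 units, $828,477.07):
Base rate for 8057.30 is $6.11/unit.
Origin Solania qualifies under the Talara–Solania agreement and 8057.30 is covered: preferential rate Free applies instead.
Duty = $828,477.07 × 0% = $0.00.
Line 3 (4044.28, Solania, 2,502 kg, $578,662.56):
Base rate for 4044.28 is $7.92/kg.
Origin Solania qualifies under the Talara–Solania agreement and 4044.28 is covered: preferential rate Free applies instead.
Duty = $578,662.56 × 0% = $0.00.
Line 4 (8352.90, Fenos, 3,960 pairs, $481,060.80):
Base rate for 8352.90 is 18% + $2.94/pair.
8352.90 has an FTA preferential rate, but origin Fenos is not Solania; base rate stands.
Additional duty on 8352.90 from Fenos: +6.2%. Applied ad valorem rate: 18% + 6.2% = 24.2%.
Duty = $481,060.80 × 24.2% + 3,960 × $2.94 = $128,059.11.
Total = $14,004.21 + $0.00 + $0.00 + $128,059.11 = $142,063.32.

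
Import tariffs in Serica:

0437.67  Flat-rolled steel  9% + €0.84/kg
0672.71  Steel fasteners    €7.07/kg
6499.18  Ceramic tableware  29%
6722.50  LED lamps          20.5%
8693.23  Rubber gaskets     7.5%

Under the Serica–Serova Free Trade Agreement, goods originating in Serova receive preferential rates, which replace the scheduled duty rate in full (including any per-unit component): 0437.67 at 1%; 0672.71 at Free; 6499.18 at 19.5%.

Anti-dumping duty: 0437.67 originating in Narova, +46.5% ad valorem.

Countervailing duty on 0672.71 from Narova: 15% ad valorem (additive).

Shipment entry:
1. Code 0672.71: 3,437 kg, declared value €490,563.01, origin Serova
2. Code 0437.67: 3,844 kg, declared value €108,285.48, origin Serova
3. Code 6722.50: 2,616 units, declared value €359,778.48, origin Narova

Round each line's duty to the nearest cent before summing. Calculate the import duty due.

€74,837.44

Line 1 (0672.71, Serova, 3,437 kg, €490,563.01):
Base rate for 0672.71 is €7.07/kg.
Origin Serova qualifies under the Serica–Serova agreement and 0672.71 is covered: preferential rate Free applies instead.
The additional-duty order on 0672.71 targets Narova, not Serova; it does not apply.
Duty = €490,563.01 × 0% = €0.00.
Line 2 (0437.67, Serova, 3,844 kg, €108,285.48):
Base rate for 0437.67 is 9% + €0.84/kg.
Origin Serova qualifies under the Serica–Serova agreement and 0437.67 is covered: preferential rate 1% applies instead.
The additional-duty order on 0437.67 targets Narova, not Serova; it does not apply.
Duty = €108,285.48 × 1% = €1,082.85.
Line 3 (6722.50, Narova, 2,616 units, €359,778.48):
Base rate for 6722.50 is 20.5%.
Duty = €359,778.48 × 20.5% = €73,754.59.
Total = €0.00 + €1,082.85 + €73,754.59 = €74,837.44.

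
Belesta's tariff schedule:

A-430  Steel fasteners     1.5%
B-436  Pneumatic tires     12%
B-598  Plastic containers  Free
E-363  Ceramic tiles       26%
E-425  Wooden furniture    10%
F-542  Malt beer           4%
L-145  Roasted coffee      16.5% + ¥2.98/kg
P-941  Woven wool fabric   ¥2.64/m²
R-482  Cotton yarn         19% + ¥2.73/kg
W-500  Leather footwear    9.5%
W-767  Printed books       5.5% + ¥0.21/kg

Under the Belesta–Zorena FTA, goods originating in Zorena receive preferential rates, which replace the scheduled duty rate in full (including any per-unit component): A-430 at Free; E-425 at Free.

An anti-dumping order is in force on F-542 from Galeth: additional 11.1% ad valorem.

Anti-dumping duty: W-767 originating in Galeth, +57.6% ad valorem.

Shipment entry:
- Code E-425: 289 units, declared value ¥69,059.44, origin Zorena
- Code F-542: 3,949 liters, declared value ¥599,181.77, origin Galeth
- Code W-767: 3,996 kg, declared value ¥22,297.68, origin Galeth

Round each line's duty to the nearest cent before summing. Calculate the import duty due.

¥105,385.45

Line 1 (E-425, Zorena, 289 units, ¥69,059.44):
Base rate for E-425 is 10%.
Origin Zorena qualifies under the Belesta–Zorena agreement and E-425 is covered: preferential rate Free applies instead.
Duty = ¥69,059.44 × 0% = ¥0.00.
Line 2 (F-542, Galeth, 3,949 liters, ¥599,181.77):
Base rate for F-542 is 4%.
Additional duty on F-542 from Galeth: +11.1%. Applied ad valorem rate: 4% + 11.1% = 15.1%.
Duty = ¥599,181.77 × 15.1% = ¥90,476.45.
Line 3 (W-767, Galeth, 3,996 kg, ¥22,297.68):
Base rate for W-767 is 5.5% + ¥0.21/kg.
Additional duty on W-767 from Galeth: +57.6%. Applied ad valorem rate: 5.5% + 57.6% = 63.1%.
Duty = ¥22,297.68 × 63.1% + 3,996 × ¥0.21 = ¥14,909.00.
Total = ¥0.00 + ¥90,476.45 + ¥14,909.00 = ¥105,385.45.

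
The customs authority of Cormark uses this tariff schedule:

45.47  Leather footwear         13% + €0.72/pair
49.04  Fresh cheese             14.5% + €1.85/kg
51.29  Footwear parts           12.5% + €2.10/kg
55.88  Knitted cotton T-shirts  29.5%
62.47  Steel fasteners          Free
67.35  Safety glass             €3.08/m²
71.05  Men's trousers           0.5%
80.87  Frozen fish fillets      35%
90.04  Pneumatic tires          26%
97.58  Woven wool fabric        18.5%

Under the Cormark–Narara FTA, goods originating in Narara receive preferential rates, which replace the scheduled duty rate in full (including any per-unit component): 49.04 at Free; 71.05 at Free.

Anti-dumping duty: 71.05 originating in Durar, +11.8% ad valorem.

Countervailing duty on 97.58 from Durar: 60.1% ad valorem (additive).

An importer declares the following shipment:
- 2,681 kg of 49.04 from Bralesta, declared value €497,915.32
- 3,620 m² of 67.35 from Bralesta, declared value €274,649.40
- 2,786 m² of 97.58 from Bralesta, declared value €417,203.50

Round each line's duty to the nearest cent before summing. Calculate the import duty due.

Line 1 (49.04, Bralesta, 2,681 kg, €497,915.32):
Base rate for 49.04 is 14.5% + €1.85/kg.
49.04 has an FTA preferential rate, but origin Bralesta is not Narara; base rate stands.
Duty = €497,915.32 × 14.5% + 2,681 × €1.85 = €77,157.57.
Line 2 (67.35, Bralesta, 3,620 m², €274,649.40):
Base rate for 67.35 is €3.08/m².
Duty = 3,620 × €3.08 = €11,149.60.
Line 3 (97.58, Bralesta, 2,786 m², €417,203.50):
Base rate for 97.58 is 18.5%.
The additional-duty order on 97.58 targets Durar, not Bralesta; it does not apply.
Duty = €417,203.50 × 18.5% = €77,182.65.
Total = €77,157.57 + €11,149.60 + €77,182.65 = €165,489.82.

€165,489.82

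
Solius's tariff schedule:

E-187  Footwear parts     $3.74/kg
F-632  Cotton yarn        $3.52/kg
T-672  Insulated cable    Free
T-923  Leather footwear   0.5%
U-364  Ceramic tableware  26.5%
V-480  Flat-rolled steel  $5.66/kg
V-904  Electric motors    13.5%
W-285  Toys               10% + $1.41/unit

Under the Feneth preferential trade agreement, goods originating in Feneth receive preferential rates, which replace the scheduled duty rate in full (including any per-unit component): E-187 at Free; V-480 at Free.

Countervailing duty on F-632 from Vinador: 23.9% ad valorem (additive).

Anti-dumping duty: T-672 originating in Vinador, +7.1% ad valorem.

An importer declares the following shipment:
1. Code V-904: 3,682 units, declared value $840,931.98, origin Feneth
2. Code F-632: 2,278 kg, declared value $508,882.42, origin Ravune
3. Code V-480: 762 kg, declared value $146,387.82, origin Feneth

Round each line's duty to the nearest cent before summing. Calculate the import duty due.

$121,544.38

Line 1 (V-904, Feneth, 3,682 units, $840,931.98):
Base rate for V-904 is 13.5%.
Origin Feneth is the FTA partner but V-904 is not on the preference list; base rate stands.
Duty = $840,931.98 × 13.5% = $113,525.82.
Line 2 (F-632, Ravune, 2,278 kg, $508,882.42):
Base rate for F-632 is $3.52/kg.
The additional-duty order on F-632 targets Vinador, not Ravune; it does not apply.
Duty = 2,278 × $3.52 = $8,018.56.
Line 3 (V-480, Feneth, 762 kg, $146,387.82):
Base rate for V-480 is $5.66/kg.
Origin Feneth qualifies under the Solius–Feneth agreement and V-480 is covered: preferential rate Free applies instead.
Duty = $146,387.82 × 0% = $0.00.
Total = $113,525.82 + $8,018.56 + $0.00 = $121,544.38.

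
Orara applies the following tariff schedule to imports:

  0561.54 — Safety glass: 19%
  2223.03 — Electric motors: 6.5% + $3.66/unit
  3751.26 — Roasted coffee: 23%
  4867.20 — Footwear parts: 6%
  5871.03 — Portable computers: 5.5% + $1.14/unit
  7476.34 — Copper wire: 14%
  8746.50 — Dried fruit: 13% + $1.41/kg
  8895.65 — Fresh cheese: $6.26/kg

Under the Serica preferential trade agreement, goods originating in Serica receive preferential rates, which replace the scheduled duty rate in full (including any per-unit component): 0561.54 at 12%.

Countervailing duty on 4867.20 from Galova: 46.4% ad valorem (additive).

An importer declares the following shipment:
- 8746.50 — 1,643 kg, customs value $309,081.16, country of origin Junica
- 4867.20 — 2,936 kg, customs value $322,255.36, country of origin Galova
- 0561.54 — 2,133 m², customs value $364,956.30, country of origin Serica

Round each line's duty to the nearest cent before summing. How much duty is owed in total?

$255,153.75

Line 1 (8746.50, Junica, 1,643 kg, $309,081.16):
Base rate for 8746.50 is 13% + $1.41/kg.
Duty = $309,081.16 × 13% + 1,643 × $1.41 = $42,497.18.
Line 2 (4867.20, Galova, 2,936 kg, $322,255.36):
Base rate for 4867.20 is 6%.
Additional duty on 4867.20 from Galova: +46.4%. Applied ad valorem rate: 6% + 46.4% = 52.4%.
Duty = $322,255.36 × 52.4% = $168,861.81.
Line 3 (0561.54, Serica, 2,133 m², $364,956.30):
Base rate for 0561.54 is 19%.
Origin Serica qualifies under the Orara–Serica agreement and 0561.54 is covered: preferential rate 12% applies instead.
Duty = $364,956.30 × 12% = $43,794.76.
Total = $42,497.18 + $168,861.81 + $43,794.76 = $255,153.75.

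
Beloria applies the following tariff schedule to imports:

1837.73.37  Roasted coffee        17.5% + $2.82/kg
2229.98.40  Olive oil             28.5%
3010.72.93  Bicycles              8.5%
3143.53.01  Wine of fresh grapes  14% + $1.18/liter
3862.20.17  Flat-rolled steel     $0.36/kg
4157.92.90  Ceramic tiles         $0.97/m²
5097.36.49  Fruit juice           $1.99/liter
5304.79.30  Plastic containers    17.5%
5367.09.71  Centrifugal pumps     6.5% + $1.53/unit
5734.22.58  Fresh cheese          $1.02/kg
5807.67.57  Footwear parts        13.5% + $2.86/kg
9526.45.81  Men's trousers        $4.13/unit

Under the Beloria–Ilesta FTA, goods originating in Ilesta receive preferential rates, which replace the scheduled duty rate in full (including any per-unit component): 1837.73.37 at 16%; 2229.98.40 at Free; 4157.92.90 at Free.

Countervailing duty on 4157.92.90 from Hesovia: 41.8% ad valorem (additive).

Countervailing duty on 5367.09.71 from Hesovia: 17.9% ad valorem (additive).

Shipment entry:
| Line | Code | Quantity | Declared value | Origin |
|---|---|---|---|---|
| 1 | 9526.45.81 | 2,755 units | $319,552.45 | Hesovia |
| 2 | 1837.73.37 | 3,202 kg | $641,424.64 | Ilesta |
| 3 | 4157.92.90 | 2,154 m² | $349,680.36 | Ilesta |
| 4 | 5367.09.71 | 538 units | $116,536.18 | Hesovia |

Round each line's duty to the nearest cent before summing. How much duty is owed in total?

Line 1 (9526.45.81, Hesovia, 2,755 units, $319,552.45):
Base rate for 9526.45.81 is $4.13/unit.
Duty = 2,755 × $4.13 = $11,378.15.
Line 2 (1837.73.37, Ilesta, 3,202 kg, $641,424.64):
Base rate for 1837.73.37 is 17.5% + $2.82/kg.
Origin Ilesta qualifies under the Beloria–Ilesta agreement and 1837.73.37 is covered: preferential rate 16% applies instead.
Duty = $641,424.64 × 16% = $102,627.94.
Line 3 (4157.92.90, Ilesta, 2,154 m², $349,680.36):
Base rate for 4157.92.90 is $0.97/m².
Origin Ilesta qualifies under the Beloria–Ilesta agreement and 4157.92.90 is covered: preferential rate Free applies instead.
The additional-duty order on 4157.92.90 targets Hesovia, not Ilesta; it does not apply.
Duty = $349,680.36 × 0% = $0.00.
Line 4 (5367.09.71, Hesovia, 538 units, $116,536.18):
Base rate for 5367.09.71 is 6.5% + $1.53/unit.
Additional duty on 5367.09.71 from Hesovia: +17.9%. Applied ad valorem rate: 6.5% + 17.9% = 24.4%.
Duty = $116,536.18 × 24.4% + 538 × $1.53 = $29,257.97.
Total = $11,378.15 + $102,627.94 + $0.00 + $29,257.97 = $143,264.06.

$143,264.06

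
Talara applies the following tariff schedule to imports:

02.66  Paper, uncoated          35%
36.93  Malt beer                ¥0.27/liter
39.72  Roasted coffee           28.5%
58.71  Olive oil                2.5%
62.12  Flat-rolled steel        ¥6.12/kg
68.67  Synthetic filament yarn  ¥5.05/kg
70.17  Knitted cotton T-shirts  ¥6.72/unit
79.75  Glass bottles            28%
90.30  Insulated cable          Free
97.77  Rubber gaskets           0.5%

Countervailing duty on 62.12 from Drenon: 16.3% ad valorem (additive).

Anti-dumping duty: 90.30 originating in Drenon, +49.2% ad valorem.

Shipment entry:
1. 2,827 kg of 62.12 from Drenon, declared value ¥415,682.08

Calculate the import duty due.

Line 1 (62.12, Drenon, 2,827 kg, ¥415,682.08):
Base rate for 62.12 is ¥6.12/kg.
Additional duty on 62.12 from Drenon: +16.3% ad valorem. Applied ad valorem rate = 16.3%.
Duty = ¥415,682.08 × 16.3% + 2,827 × ¥6.12 = ¥85,057.42.

¥85,057.42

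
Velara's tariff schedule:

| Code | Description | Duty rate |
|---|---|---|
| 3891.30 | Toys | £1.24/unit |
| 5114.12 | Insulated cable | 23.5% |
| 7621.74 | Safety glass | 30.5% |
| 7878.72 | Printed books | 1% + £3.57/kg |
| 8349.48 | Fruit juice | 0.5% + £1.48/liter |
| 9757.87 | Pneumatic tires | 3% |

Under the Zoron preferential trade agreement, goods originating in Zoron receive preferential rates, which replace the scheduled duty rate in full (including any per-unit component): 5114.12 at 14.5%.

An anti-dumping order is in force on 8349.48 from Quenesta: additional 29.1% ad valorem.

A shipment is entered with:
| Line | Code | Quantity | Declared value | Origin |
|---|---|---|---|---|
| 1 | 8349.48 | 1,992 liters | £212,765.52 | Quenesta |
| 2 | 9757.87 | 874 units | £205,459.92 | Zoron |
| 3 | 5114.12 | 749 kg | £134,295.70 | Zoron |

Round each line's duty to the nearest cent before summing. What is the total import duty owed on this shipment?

Line 1 (8349.48, Quenesta, 1,992 liters, £212,765.52):
Base rate for 8349.48 is 0.5% + £1.48/liter.
Additional duty on 8349.48 from Quenesta: +29.1%. Applied ad valorem rate: 0.5% + 29.1% = 29.6%.
Duty = £212,765.52 × 29.6% + 1,992 × £1.48 = £65,926.75.
Line 2 (9757.87, Zoron, 874 units, £205,459.92):
Base rate for 9757.87 is 3%.
Origin Zoron is the FTA partner but 9757.87 is not on the preference list; base rate stands.
Duty = £205,459.92 × 3% = £6,163.80.
Line 3 (5114.12, Zoron, 749 kg, £134,295.70):
Base rate for 5114.12 is 23.5%.
Origin Zoron qualifies under the Velara–Zoron agreement and 5114.12 is covered: preferential rate 14.5% applies instead.
Duty = £134,295.70 × 14.5% = £19,472.88.
Total = £65,926.75 + £6,163.80 + £19,472.88 = £91,563.43.

£91,563.43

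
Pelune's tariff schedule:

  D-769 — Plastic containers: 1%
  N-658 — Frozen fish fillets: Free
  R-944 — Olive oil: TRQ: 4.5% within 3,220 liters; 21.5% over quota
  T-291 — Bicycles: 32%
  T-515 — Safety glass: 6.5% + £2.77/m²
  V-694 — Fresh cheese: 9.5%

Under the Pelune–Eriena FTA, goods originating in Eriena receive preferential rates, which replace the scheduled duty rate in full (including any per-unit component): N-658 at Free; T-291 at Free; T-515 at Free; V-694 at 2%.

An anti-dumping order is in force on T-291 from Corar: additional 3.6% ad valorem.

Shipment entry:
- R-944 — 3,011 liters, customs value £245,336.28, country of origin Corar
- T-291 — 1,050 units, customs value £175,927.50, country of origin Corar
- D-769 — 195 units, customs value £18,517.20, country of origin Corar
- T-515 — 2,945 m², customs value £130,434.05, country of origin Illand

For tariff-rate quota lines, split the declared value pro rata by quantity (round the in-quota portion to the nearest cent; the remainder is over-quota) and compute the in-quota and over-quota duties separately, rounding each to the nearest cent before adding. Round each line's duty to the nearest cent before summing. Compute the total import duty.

£90,491.35

Line 1 (R-944, Corar, 3,011 liters, £245,336.28):
Code R-944 is under a tariff-rate quota (threshold 3,220 liters). Quantity 3,011 liters is within the quota, so the in-quota rate 4.5% applies to the full value.
Duty = £245,336.28 × 4.5% = £11,040.13.
Line 2 (T-291, Corar, 1,050 units, £175,927.50):
Base rate for T-291 is 32%.
T-291 has an FTA preferential rate, but origin Corar is not Eriena; base rate stands.
Additional duty on T-291 from Corar: +3.6%. Applied ad valorem rate: 32% + 3.6% = 35.6%.
Duty = £175,927.50 × 35.6% = £62,630.19.
Line 3 (D-769, Corar, 195 units, £18,517.20):
Base rate for D-769 is 1%.
Duty = £18,517.20 × 1% = £185.17.
Line 4 (T-515, Illand, 2,945 m², £130,434.05):
Base rate for T-515 is 6.5% + £2.77/m².
T-515 has an FTA preferential rate, but origin Illand is not Eriena; base rate stands.
Duty = £130,434.05 × 6.5% + 2,945 × £2.77 = £16,635.86.
Total = £11,040.13 + £62,630.19 + £185.17 + £16,635.86 = £90,491.35.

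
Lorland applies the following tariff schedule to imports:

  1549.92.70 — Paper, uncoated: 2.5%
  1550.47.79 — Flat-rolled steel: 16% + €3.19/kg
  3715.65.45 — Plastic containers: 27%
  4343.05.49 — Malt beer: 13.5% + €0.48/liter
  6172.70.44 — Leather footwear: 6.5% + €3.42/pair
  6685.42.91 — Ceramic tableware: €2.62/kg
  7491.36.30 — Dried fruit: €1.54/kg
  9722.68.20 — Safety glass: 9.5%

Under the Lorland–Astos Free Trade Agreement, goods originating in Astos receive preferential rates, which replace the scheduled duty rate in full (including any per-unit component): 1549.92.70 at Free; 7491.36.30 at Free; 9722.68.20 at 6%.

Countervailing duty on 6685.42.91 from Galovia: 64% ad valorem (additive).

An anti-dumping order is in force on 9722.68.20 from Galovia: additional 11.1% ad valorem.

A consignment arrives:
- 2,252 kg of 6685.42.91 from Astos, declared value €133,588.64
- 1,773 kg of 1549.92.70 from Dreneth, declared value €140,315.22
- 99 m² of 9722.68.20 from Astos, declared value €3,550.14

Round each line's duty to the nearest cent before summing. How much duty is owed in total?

€9,621.13

Line 1 (6685.42.91, Astos, 2,252 kg, €133,588.64):
Base rate for 6685.42.91 is €2.62/kg.
Origin Astos is the FTA partner but 6685.42.91 is not on the preference list; base rate stands.
The additional-duty order on 6685.42.91 targets Galovia, not Astos; it does not apply.
Duty = 2,252 × €2.62 = €5,900.24.
Line 2 (1549.92.70, Dreneth, 1,773 kg, €140,315.22):
Base rate for 1549.92.70 is 2.5%.
1549.92.70 has an FTA preferential rate, but origin Dreneth is not Astos; base rate stands.
Duty = €140,315.22 × 2.5% = €3,507.88.
Line 3 (9722.68.20, Astos, 99 m², €3,550.14):
Base rate for 9722.68.20 is 9.5%.
Origin Astos qualifies under the Lorland–Astos agreement and 9722.68.20 is covered: preferential rate 6% applies instead.
The additional-duty order on 9722.68.20 targets Galovia, not Astos; it does not apply.
Duty = €3,550.14 × 6% = €213.01.
Total = €5,900.24 + €3,507.88 + €213.01 = €9,621.13.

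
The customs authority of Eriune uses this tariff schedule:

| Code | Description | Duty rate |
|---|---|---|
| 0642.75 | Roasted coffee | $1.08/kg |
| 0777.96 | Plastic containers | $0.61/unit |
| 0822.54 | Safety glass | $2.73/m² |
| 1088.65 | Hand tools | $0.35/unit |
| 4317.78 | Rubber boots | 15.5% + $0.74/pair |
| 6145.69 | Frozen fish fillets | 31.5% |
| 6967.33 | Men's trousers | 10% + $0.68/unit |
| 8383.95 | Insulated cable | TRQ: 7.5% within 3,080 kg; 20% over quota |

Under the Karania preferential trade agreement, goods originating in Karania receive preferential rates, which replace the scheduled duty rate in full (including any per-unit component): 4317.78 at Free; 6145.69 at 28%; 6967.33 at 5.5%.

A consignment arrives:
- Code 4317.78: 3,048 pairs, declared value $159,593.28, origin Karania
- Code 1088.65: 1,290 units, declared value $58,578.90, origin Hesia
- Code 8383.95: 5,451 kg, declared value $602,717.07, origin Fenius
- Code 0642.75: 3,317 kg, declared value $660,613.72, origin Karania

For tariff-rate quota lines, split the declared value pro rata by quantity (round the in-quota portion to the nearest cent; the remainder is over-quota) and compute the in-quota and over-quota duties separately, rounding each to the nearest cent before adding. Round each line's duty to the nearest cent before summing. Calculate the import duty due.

$82,007.82

Line 1 (4317.78, Karania, 3,048 pairs, $159,593.28):
Base rate for 4317.78 is 15.5% + $0.74/pair.
Origin Karania qualifies under the Eriune–Karania agreement and 4317.78 is covered: preferential rate Free applies instead.
Duty = $159,593.28 × 0% = $0.00.
Line 2 (1088.65, Hesia, 1,290 units, $58,578.90):
Base rate for 1088.65 is $0.35/unit.
Duty = 1,290 × $0.35 = $451.50.
Line 3 (8383.95, Fenius, 5,451 kg, $602,717.07):
Code 8383.95 is under a tariff-rate quota (threshold 3,080 kg). In-quota: 3,080 kg at 7.5%; over-quota: 2,371 kg at 20%.
Pro-rata value split: in-quota = $602,717.07 × 3,080/5,451 = $340,555.60; over-quota = $602,717.07 − $340,555.60 = $262,161.47.
In-quota duty = $340,555.60 × 7.5% = $25,541.67. Over-quota duty = $262,161.47 × 20% = $52,432.29.
Line duty = $25,541.67 + $52,432.29 = $77,973.96.
Line 4 (0642.75, Karania, 3,317 kg, $660,613.72):
Base rate for 0642.75 is $1.08/kg.
Origin Karania is the FTA partner but 0642.75 is not on the preference list; base rate stands.
Duty = 3,317 × $1.08 = $3,582.36.
Total = $0.00 + $451.50 + $77,973.96 + $3,582.36 = $82,007.82.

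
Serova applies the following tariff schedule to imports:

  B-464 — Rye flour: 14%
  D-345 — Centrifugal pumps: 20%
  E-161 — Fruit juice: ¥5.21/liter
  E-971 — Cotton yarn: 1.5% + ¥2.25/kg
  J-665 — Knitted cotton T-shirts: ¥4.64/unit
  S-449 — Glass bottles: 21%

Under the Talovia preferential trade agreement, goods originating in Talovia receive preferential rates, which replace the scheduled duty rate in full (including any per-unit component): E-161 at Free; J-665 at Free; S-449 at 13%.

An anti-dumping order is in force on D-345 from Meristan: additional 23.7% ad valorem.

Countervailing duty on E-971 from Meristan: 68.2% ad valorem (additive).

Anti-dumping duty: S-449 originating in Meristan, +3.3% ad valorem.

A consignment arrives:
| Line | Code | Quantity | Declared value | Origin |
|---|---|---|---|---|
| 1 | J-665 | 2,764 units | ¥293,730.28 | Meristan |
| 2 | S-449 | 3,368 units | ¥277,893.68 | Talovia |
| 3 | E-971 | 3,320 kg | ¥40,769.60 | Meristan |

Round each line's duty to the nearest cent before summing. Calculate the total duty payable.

Line 1 (J-665, Meristan, 2,764 units, ¥293,730.28):
Base rate for J-665 is ¥4.64/unit.
J-665 has an FTA preferential rate, but origin Meristan is not Talovia; base rate stands.
Duty = 2,764 × ¥4.64 = ¥12,824.96.
Line 2 (S-449, Talovia, 3,368 units, ¥277,893.68):
Base rate for S-449 is 21%.
Origin Talovia qualifies under the Serova–Talovia agreement and S-449 is covered: preferential rate 13% applies instead.
The additional-duty order on S-449 targets Meristan, not Talovia; it does not apply.
Duty = ¥277,893.68 × 13% = ¥36,126.18.
Line 3 (E-971, Meristan, 3,320 kg, ¥40,769.60):
Base rate for E-971 is 1.5% + ¥2.25/kg.
Additional duty on E-971 from Meristan: +68.2%. Applied ad valorem rate: 1.5% + 68.2% = 69.7%.
Duty = ¥40,769.60 × 69.7% + 3,320 × ¥2.25 = ¥35,886.41.
Total = ¥12,824.96 + ¥36,126.18 + ¥35,886.41 = ¥84,837.55.

¥84,837.55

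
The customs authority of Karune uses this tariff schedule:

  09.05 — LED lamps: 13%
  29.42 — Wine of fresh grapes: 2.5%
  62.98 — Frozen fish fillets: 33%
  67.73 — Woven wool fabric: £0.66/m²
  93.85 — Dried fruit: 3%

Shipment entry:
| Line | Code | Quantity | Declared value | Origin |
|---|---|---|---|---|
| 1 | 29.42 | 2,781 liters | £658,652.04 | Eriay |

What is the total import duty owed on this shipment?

Line 1 (29.42, Eriay, 2,781 liters, £658,652.04):
Base rate for 29.42 is 2.5%.
Duty = £658,652.04 × 2.5% = £16,466.30.

£16,466.30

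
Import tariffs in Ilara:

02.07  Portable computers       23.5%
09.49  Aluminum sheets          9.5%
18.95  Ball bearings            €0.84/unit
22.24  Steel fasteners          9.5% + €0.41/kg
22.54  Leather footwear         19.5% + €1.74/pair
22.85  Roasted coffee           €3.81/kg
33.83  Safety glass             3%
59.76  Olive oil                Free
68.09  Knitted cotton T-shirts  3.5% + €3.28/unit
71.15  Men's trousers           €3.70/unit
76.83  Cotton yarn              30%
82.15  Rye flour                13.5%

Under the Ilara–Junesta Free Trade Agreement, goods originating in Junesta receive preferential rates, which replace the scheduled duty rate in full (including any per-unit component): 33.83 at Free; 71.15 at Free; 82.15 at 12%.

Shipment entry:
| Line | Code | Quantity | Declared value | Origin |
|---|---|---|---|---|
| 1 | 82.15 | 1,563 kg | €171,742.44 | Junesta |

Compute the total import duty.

Line 1 (82.15, Junesta, 1,563 kg, €171,742.44):
Base rate for 82.15 is 13.5%.
Origin Junesta qualifies under the Ilara–Junesta agreement and 82.15 is covered: preferential rate 12% applies instead.
Duty = €171,742.44 × 12% = €20,609.09.

€20,609.09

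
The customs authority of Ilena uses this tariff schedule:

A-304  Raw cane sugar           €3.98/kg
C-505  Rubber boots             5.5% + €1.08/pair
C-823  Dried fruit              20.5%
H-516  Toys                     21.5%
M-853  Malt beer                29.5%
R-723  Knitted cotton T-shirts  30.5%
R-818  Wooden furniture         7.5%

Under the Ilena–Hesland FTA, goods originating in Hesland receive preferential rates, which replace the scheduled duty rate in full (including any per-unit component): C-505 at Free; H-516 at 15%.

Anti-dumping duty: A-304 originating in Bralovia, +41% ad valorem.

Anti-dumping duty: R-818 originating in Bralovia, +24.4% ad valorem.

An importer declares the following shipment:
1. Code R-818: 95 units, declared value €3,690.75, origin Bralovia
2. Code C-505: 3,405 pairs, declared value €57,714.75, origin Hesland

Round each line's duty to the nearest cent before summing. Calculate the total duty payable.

Line 1 (R-818, Bralovia, 95 units, €3,690.75):
Base rate for R-818 is 7.5%.
Additional duty on R-818 from Bralovia: +24.4%. Applied ad valorem rate: 7.5% + 24.4% = 31.9%.
Duty = €3,690.75 × 31.9% = €1,177.35.
Line 2 (C-505, Hesland, 3,405 pairs, €57,714.75):
Base rate for C-505 is 5.5% + €1.08/pair.
Origin Hesland qualifies under the Ilena–Hesland agreement and C-505 is covered: preferential rate Free applies instead.
Duty = €57,714.75 × 0% = €0.00.
Total = €1,177.35 + €0.00 = €1,177.35.

€1,177.35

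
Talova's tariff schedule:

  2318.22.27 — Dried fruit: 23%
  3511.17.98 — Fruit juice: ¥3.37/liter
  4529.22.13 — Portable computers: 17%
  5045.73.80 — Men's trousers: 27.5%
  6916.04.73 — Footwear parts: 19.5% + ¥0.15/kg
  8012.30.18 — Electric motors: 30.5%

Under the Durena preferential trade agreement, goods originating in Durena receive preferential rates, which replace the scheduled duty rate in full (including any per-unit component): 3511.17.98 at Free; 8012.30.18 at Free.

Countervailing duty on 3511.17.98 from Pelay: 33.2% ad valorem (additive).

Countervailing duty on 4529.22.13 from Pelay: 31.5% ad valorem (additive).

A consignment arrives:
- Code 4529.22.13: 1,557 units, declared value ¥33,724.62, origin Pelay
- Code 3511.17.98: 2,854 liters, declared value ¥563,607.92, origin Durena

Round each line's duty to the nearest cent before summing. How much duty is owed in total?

¥16,356.44

Line 1 (4529.22.13, Pelay, 1,557 units, ¥33,724.62):
Base rate for 4529.22.13 is 17%.
Additional duty on 4529.22.13 from Pelay: +31.5%. Applied ad valorem rate: 17% + 31.5% = 48.5%.
Duty = ¥33,724.62 × 48.5% = ¥16,356.44.
Line 2 (3511.17.98, Durena, 2,854 liters, ¥563,607.92):
Base rate for 3511.17.98 is ¥3.37/liter.
Origin Durena qualifies under the Talova–Durena agreement and 3511.17.98 is covered: preferential rate Free applies instead.
The additional-duty order on 3511.17.98 targets Pelay, not Durena; it does not apply.
Duty = ¥563,607.92 × 0% = ¥0.00.
Total = ¥16,356.44 + ¥0.00 = ¥16,356.44.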